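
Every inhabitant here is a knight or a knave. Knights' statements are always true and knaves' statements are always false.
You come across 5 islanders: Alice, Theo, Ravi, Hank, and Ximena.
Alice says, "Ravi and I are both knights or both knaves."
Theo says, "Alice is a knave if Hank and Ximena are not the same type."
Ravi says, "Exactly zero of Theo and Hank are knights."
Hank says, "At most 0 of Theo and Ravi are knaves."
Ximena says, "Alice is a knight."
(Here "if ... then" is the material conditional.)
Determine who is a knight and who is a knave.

Alice is a knight, Theo is a knave, Ravi is a knight, Hank is a knave, and Ximena is a knight.

Suppose Alice is a knave. Then Alice's statement "Ravi and I are both knights or both knaves" would have to be false. Checking the 16 ways to assign the others, none is consistent with every speaker.
(For instance, with Theo=knave, Ravi=knight, Hank=knave, Ximena=knight, Theo's claim "Alice is a knave if Hank and Ximena are not the same type" comes out true where it would need to be false.)
So Alice must be a knight, making "Ravi and I are both knights or both knaves" true. Taking Alice=knight, Theo=knave, Ravi=knight, Hank=knave, Ximena=knight, each remaining statement checks out:
  Theo (knave): "Alice is a knave if Hank and Ximena are not the same type" — false. ✓
  Ravi (knight): "exactly zero of Theo and Hank are knights" — true. ✓
  Hank (knave): "at most 0 of Theo and Ravi are knaves" — false. ✓
  Ximena (knight): "Alice is a knight" — true. ✓
This is the unique consistent assignment.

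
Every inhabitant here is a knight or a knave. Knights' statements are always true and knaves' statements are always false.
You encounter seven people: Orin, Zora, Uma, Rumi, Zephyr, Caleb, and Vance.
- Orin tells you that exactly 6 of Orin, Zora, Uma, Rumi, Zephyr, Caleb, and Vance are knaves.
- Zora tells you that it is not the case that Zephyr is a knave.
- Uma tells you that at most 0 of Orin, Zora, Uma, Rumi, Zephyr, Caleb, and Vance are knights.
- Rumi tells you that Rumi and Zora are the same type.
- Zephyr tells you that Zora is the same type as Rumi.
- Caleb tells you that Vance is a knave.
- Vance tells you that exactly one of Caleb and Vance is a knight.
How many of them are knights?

4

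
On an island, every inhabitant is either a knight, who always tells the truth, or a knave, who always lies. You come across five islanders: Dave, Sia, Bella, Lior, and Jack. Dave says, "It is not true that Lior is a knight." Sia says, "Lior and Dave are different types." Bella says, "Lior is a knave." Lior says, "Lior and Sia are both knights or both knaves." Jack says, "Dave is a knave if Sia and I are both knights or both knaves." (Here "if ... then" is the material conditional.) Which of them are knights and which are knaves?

Dave (knave): "it is not true that Lior is a knight" — false. ✓
Sia is a knight, so "Lior and Dave are different types" must be true — and it is.
As a knave, Bella's statement "Lior is a knave" should be false; it is.
Lior (knight): "Lior and Sia are both knights or both knaves" — true. ✓
Jack (knight): "Dave is a knave if Sia and I are both knights or both knaves" — true. ✓

Dave is a knave, Sia is a knight, Bella is a knave, Lior is a knight, and Jack is a knight.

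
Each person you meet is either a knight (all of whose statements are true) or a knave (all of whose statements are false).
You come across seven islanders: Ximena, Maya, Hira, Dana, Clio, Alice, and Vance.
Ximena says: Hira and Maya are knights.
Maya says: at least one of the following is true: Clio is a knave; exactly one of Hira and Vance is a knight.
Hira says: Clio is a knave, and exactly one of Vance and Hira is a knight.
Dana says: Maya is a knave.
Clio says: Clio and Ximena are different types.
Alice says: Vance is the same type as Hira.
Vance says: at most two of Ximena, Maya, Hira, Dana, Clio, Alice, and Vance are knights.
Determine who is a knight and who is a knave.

Ximena is a knave, Maya is a knave, Hira is a knave, Dana is a knight, Clio is a knight, Alice is a knight, and Vance is a knave.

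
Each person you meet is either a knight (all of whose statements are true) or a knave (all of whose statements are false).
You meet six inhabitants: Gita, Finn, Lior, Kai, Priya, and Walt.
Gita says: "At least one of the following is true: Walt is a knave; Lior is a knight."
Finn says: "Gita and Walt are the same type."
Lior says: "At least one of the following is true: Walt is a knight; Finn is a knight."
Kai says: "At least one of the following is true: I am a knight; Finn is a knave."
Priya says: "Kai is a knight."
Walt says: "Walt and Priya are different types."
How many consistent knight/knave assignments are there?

Consistent assignments:
  Gita=knight, Finn=knight, Lior=knight, Kai=knave, Priya=knave, Walt=knight

1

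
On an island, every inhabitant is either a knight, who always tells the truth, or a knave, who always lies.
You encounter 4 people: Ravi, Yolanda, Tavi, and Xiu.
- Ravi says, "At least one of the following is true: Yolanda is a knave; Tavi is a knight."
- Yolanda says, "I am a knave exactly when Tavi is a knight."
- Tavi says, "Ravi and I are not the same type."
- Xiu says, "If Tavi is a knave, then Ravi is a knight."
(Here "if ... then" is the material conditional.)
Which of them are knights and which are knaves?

Ravi is a knave, Yolanda is a knight, Tavi is a knave, and Xiu is a knave.

Suppose Ravi is a knight. Then Ravi's statement "at least one of the following is true: Yolanda is a knave; Tavi is a knight" would have to be true. Checking the 8 ways to assign the others, none is consistent with every speaker.
(For instance, with Yolanda=knight, Tavi=knave, Xiu=knave, Ravi's claim "at least one of the following is true: Yolanda is a knave; Tavi is a knight" comes out false where it would need to be true.)
So Ravi must be a knave, making "at least one of the following is true: Yolanda is a knave; Tavi is a knight" false. Taking Ravi=knave, Yolanda=knight, Tavi=knave, Xiu=knave, each remaining statement checks out:
  Yolanda (knight): "I am a knave exactly when Tavi is a knight" — true. ✓
  Tavi (knave): "Ravi and I are not the same type" — false. ✓
  Xiu (knave): "if Tavi is a knave, then Ravi is a knight" — false. ✓
This is the unique consistent assignment.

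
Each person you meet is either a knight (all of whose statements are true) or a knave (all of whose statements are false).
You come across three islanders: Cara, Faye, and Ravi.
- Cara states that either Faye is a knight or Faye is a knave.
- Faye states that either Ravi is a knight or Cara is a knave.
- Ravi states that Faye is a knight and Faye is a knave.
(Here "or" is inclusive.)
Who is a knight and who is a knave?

Suppose Cara is a knave. Then Cara's statement "either Faye is a knight or Faye is a knave" would have to be false. Checking the 4 ways to assign the others, none is consistent with every speaker.
(For instance, with Faye=knave, Ravi=knave, Cara's claim "either Faye is a knight or Faye is a knave" comes out true where it would need to be false.)
So Cara must be a knight, making "either Faye is a knight or Faye is a knave" true. Taking Cara=knight, Faye=knave, Ravi=knave, each remaining statement checks out:
  Faye (knave): "either Ravi is a knight or Cara is a knave" — false. ✓
  Ravi (knave): "Faye is a knight and Faye is a knave" — false. ✓
This is the unique consistent assignment.

Knights: Cara. Knaves: Faye and Ravi.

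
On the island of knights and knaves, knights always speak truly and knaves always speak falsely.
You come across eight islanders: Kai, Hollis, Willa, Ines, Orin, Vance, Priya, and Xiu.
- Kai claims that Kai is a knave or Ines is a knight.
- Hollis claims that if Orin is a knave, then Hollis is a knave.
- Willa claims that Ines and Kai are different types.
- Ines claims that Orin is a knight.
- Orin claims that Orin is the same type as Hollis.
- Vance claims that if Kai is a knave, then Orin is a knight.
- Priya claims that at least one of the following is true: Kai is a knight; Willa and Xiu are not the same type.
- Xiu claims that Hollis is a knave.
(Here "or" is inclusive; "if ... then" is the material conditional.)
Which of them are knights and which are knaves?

As a knight, Kai's statement "Kai is a knave or Ines is a knight" should be True; it is.
Hollis is a knight, and the claim "if Orin is a knave, then Hollis is a knave" is indeed True.
Willa (knave): "Ines and Kai are different types" — False. ✓
Ines (knight): "Orin is a knight" — True. ✓
Orin is a knight, so "Orin is the same type as Hollis" must be True — and it is.
Vance is a knight, so "if Kai is a knave, then Orin is a knight" must be True — and it is.
Priya is a knight, and the claim "at least one of the following is true: Kai is a knight; Willa and Xiu are not the same type" is indeed True.
Since Xiu is a knave, "Hollis is a knave" needs to be False, which holds.

Kai is a knight, Hollis is a knight, Willa is a knave, Ines is a knight, Orin is a knight, Vance is a knight, Priya is a knight, and Xiu is a knave.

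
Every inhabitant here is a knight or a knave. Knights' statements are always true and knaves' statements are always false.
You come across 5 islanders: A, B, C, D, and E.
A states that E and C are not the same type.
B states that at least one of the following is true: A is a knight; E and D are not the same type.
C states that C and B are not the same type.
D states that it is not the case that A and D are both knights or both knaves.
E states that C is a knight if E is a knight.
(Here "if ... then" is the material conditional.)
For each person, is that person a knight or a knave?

A is a knave, B is a knave, C is a knight, D is a knight, and E is a knight.

Suppose A is a knight. Then A's statement "E and C are not the same type" would have to be true. Checking the 16 ways to assign the others, none is consistent with every speaker.
(For instance, with B=knave, C=knight, D=knight, E=knight, A's claim "E and C are not the same type" comes out false where it would need to be true.)
So A must be a knave, making "E and C are not the same type" false. Taking A=knave, B=knave, C=knight, D=knight, E=knight, each remaining statement checks out:
  B (knave): "at least one of the following is true: A is a knight; E and D are not the same type" — false. ✓
  C (knight): "C and B are not the same type" — true. ✓
  D (knight): "it is not the case that A and D are both knights or both knaves" — true. ✓
  E (knight): "C is a knight if E is a knight" — true. ✓
This is the unique consistent assignment.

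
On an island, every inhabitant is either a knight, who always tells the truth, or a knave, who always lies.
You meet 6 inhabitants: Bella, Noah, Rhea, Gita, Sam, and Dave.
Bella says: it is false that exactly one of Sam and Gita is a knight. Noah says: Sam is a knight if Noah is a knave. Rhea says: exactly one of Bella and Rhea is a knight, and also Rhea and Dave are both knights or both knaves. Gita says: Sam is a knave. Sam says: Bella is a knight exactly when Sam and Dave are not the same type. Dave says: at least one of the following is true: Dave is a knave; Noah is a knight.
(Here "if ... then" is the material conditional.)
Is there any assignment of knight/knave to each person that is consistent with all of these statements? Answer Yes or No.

Yes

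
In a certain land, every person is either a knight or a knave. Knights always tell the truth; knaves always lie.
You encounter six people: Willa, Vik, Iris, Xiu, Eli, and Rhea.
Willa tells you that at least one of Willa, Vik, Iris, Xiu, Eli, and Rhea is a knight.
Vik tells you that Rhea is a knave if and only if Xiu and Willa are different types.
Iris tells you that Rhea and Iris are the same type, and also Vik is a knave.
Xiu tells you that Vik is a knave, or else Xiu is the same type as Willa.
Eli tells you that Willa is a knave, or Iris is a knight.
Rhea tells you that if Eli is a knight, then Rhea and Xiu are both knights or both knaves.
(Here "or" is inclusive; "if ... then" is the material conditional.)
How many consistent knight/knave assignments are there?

1

Consistent assignments:
  Willa=knight, Vik=knight, Iris=knave, Xiu=knight, Eli=knave, Rhea=knight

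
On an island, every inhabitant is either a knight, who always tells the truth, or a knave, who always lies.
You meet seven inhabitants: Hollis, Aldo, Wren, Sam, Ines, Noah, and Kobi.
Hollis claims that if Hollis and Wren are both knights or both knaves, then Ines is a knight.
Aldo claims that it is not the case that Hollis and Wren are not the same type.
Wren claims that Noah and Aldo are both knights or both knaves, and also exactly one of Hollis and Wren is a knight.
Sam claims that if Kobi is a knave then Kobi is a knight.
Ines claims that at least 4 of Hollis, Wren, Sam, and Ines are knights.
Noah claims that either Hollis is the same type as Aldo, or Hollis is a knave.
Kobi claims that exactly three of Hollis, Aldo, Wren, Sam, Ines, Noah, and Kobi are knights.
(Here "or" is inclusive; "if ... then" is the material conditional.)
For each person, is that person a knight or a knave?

Hollis is a knave, Aldo is a knight, Wren is a knave, Sam is a knave, Ines is a knave, Noah is a knight, and Kobi is a knave.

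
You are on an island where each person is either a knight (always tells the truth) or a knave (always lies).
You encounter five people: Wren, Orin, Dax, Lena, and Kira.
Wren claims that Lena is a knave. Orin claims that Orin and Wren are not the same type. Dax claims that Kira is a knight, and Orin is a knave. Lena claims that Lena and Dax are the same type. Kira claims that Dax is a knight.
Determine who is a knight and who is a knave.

Since Wren is a knave, "Lena is a knave" needs to be false, which holds.
Orin (knave): "Orin and Wren are not the same type" — false. ✓
Dax is a knight, and the claim "Kira is a knight, and Orin is a knave" is indeed True.
Lena (knight): "Lena and Dax are the same type" — True. ✓
As a knight, Kira's statement "Dax is a knight" should be True; it is.

Wren is a knave, Orin is a knave, Dax is a knight, Lena is a knight, and Kira is a knight.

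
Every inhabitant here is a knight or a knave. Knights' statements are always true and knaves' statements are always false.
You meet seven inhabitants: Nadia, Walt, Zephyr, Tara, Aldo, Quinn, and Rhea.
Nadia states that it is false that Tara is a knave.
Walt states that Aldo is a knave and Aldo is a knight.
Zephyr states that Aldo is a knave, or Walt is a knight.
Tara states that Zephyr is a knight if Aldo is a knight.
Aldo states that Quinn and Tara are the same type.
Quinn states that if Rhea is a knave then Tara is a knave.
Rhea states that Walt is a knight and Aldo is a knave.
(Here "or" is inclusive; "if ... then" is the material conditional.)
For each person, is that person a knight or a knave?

Nadia is a knight, Walt is a knave, Zephyr is a knight, Tara is a knight, Aldo is a knave, Quinn is a knave, and Rhea is a knave.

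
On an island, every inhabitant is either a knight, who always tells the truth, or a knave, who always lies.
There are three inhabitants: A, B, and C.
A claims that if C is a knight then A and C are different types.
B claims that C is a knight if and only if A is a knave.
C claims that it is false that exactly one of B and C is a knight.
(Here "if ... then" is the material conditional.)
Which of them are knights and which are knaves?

A (knight): "if C is a knight then A and C are different types" — True. ✓
B (knight): "C is a knight if and only if A is a knave" — True. ✓
C is a knave; "it is false that exactly one of B and C is a knight" is false, as required.

Knights: A and B. Knaves: C.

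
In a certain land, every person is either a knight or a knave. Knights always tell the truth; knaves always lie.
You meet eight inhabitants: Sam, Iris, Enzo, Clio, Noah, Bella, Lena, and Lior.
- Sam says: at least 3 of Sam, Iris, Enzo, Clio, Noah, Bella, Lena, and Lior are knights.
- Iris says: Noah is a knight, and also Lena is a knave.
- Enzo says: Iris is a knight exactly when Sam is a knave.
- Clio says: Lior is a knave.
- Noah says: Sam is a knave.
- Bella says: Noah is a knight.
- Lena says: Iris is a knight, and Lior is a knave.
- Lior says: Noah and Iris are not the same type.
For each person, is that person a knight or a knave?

Sam is a knight; "at least 3 of Sam, Iris, Enzo, Clio, Noah, Bella, Lena, and Lior are knights" is true, as required.
Iris is a knave, and the claim "Noah is a knight, and also Lena is a knave" is indeed false.
Enzo is a knight, so "Iris is a knight exactly when Sam is a knave" must be true — and it is.
As a knight, Clio's statement "Lior is a knave" should be true; it is.
Noah is a knave, so "Sam is a knave" must be false — and it is.
Bella (knave): "Noah is a knight" — false. ✓
Lena (knave): "Iris is a knight, and Lior is a knave" — false. ✓
Lior (knave): "Noah and Iris are not the same type" — false. ✓

Sam is a knight, Iris is a knave, Enzo is a knight, Clio is a knight, Noah is a knave, Bella is a knave, Lena is a knave, and Lior is a knave.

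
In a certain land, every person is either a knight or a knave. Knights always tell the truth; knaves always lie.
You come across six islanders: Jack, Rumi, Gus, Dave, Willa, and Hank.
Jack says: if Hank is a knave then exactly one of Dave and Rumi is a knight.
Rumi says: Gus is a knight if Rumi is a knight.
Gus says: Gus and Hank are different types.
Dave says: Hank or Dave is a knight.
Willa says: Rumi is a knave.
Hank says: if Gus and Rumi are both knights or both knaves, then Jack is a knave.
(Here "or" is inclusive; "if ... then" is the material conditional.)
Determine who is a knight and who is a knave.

Knights: Jack, Rumi, and Gus. Knaves: Dave, Willa, and Hank.

Jack is a knight, so "if Hank is a knave then exactly one of Dave and Rumi is a knight" must be True — and it is.
Rumi is a knight, so "Gus is a knight if Rumi is a knight" must be True — and it is.
Gus is a knight; "Gus and Hank are different types" is True, as required.
As a knave, Dave's statement "Hank or Dave is a knight" should be False; it is.
Willa is a knave, so "Rumi is a knave" must be False — and it is.
As a knave, Hank's statement "if Gus and Rumi are both knights or both knaves, then Jack is a knave" should be False; it is.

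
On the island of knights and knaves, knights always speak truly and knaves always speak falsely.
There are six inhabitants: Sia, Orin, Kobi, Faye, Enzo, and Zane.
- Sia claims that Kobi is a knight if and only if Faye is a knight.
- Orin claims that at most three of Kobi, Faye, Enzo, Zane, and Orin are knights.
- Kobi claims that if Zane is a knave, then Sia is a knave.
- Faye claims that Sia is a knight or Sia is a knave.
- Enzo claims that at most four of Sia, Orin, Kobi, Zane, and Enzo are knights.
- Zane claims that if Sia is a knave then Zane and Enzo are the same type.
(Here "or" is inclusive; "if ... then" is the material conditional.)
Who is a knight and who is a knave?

Knights: Sia, Kobi, Faye, Enzo, and Zane. Knaves: Orin.

As a knight, Sia's statement "Kobi is a knight if and only if Faye is a knight" should be true; it is.
As a knave, Orin's statement "at most three of Kobi, Faye, Enzo, Zane, and Orin are knights" should be false; it is.
Kobi is a knight; "if Zane is a knave, then Sia is a knave" is true, as required.
Faye is a knight; "Sia is a knight or Sia is a knave" is true, as required.
Enzo is a knight, so "at most four of Sia, Orin, Kobi, Zane, and Enzo are knights" must be true — and it is.
As a knight, Zane's statement "if Sia is a knave then Zane and Enzo are the same type" should be true; it is.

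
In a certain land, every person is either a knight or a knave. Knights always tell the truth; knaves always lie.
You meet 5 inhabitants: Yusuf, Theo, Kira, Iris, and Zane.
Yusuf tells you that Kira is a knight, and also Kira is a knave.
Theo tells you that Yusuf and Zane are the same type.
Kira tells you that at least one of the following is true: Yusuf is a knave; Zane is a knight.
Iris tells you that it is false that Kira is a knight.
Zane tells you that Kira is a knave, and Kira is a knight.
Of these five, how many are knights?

The unique consistent assignment is Yusuf=knave, Theo=knight, Kira=knight, Iris=knave, Zane=knave.
That has 2 knights.

2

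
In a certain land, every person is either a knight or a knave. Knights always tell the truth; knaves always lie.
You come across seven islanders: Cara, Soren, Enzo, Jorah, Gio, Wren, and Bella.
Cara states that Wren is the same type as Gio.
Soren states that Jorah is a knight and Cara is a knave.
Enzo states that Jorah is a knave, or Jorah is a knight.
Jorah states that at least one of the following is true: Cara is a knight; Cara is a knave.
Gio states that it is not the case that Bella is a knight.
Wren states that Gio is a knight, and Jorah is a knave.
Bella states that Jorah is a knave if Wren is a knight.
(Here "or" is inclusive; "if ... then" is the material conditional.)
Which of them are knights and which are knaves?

Since Cara is a knight, "Wren is the same type as Gio" needs to be True, which holds.
Soren is a knave; "Jorah is a knight and Cara is a knave" is false, as required.
Enzo is a knight, and the claim "Jorah is a knave, or Jorah is a knight" is indeed True.
Since Jorah is a knight, "at least one of the following is true: Cara is a knight; Cara is a knave" needs to be True, which holds.
As a knave, Gio's statement "it is not the case that Bella is a knight" should be false; it is.
Wren is a knave, and the claim "Gio is a knight, and Jorah is a knave" is indeed false.
Bella is a knight; "Jorah is a knave if Wren is a knight" is True, as required.

Knights: Cara, Enzo, Jorah, and Bella. Knaves: Soren, Gio, and Wren.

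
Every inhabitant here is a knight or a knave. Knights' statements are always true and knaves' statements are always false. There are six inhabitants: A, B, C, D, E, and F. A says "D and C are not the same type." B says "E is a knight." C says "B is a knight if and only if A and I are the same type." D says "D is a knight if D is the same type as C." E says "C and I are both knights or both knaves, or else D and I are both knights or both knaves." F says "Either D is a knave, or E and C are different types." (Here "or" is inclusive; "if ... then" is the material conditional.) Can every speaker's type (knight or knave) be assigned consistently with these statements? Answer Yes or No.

One consistent assignment: A=knight, B=knight, C=knave, D=knight, E=knight, F=knight.

Yes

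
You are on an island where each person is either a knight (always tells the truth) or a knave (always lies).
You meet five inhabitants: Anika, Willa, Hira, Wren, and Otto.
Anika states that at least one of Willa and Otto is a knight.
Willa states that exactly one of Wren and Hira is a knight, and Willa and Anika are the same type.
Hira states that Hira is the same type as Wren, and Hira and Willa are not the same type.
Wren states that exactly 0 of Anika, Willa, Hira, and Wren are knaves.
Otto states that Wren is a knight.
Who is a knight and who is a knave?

Knights: none. Knaves: Anika, Willa, Hira, Wren, and Otto.

Anika is a knave, so "at least one of Willa and Otto is a knight" must be False — and it is.
Since Willa is a knave, "exactly one of Wren and Hira is a knight, and Willa and Anika are the same type" needs to be False, which holds.
Hira is a knave, so "Hira is the same type as Wren, and Hira and Willa are not the same type" must be False — and it is.
Since Wren is a knave, "exactly 0 of Anika, Willa, Hira, and Wren are knaves" needs to be False, which holds.
Otto is a knave; "Wren is a knight" is False, as required.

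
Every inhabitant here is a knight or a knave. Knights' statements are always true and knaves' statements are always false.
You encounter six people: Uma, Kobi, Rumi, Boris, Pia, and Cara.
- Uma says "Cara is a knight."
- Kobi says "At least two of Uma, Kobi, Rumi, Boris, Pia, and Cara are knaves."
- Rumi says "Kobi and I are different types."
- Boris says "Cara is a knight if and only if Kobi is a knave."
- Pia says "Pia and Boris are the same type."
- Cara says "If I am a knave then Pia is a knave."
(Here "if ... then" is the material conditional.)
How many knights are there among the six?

5

The unique consistent assignment is Uma=knight, Kobi=knave, Rumi=knight, Boris=knight, Pia=knight, Cara=knight.
That has 5 knights.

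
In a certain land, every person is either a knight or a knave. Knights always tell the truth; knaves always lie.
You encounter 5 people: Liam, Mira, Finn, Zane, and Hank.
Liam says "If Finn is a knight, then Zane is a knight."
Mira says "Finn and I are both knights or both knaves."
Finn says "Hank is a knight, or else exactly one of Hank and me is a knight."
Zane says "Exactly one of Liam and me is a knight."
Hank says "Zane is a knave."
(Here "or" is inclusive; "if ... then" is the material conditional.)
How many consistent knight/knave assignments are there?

2

Consistent assignments:
  Liam=knave, Mira=knight, Finn=knight, Zane=knave, Hank=knight
  Liam=knave, Mira=knave, Finn=knight, Zane=knave, Hank=knight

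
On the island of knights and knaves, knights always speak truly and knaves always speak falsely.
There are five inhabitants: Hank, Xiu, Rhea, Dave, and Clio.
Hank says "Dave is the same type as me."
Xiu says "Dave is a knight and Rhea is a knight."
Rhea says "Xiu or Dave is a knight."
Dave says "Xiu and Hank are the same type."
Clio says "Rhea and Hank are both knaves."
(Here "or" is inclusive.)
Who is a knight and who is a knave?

As a knight, Hank's statement "Dave is the same type as me" should be true; it is.
Xiu is a knight, so "Dave is a knight and Rhea is a knight" must be true — and it is.
Rhea is a knight, and the claim "Xiu or Dave is a knight" is indeed true.
Dave is a knight, so "Xiu and Hank are the same type" must be true — and it is.
As a knave, Clio's statement "Rhea and Hank are both knaves" should be false; it is.

Hank is a knight, Xiu is a knight, Rhea is a knight, Dave is a knight, and Clio is a knave.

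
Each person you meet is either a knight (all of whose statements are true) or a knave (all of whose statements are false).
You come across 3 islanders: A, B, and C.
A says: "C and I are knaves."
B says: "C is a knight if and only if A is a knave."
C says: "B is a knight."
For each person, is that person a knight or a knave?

A is a knave, B is a knight, and C is a knight.

A is a knave; "C and I are knaves" is False, as required.
B is a knight, so "C is a knight if and only if A is a knave" must be true — and it is.
As a knight, C's statement "B is a knight" should be true; it is.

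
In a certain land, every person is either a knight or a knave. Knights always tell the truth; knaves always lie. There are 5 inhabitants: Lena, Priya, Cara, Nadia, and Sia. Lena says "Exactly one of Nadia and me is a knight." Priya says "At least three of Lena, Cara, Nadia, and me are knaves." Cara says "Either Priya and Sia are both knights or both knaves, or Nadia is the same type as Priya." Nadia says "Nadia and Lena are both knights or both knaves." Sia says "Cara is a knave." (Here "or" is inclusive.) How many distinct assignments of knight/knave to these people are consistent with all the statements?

1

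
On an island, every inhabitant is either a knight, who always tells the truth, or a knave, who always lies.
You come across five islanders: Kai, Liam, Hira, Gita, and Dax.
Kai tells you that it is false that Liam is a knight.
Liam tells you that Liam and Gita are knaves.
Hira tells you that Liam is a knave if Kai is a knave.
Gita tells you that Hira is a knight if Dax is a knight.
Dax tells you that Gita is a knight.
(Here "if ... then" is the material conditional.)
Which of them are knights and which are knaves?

Kai is a knight, Liam is a knave, Hira is a knight, Gita is a knight, and Dax is a knight.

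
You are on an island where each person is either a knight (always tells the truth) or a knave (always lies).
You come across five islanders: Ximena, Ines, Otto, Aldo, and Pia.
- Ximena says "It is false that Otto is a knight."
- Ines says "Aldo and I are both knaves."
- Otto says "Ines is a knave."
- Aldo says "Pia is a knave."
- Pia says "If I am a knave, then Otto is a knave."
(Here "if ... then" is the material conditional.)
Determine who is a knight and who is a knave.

Suppose Ximena is a knight. Then Ximena's statement "it is false that Otto is a knight" would have to be true. Checking the 16 ways to assign the others, none is consistent with every speaker.
(For instance, with Ines=knave, Otto=knight, Aldo=knight, Pia=knave, Ximena's claim "it is false that Otto is a knight" comes out false where it would need to be true.)
So Ximena must be a knave, making "it is false that Otto is a knight" false. Taking Ximena=knave, Ines=knave, Otto=knight, Aldo=knight, Pia=knave, each remaining statement checks out:
  Ines (knave): "Aldo and I are both knaves" — false. ✓
  Otto (knight): "Ines is a knave" — true. ✓
  Aldo (knight): "Pia is a knave" — true. ✓
  Pia (knave): "if I am a knave, then Otto is a knave" — false. ✓
This is the unique consistent assignment.

Ximena is a knave, Ines is a knave, Otto is a knight, Aldo is a knight, and Pia is a knave.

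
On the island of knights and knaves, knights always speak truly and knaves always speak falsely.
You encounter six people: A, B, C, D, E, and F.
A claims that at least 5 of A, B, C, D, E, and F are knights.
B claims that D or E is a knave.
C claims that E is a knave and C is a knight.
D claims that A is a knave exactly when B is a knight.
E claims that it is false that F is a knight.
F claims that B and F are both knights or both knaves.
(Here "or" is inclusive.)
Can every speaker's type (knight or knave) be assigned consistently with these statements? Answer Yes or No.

Yes

One consistent assignment: A=knave, B=knight, C=knight, D=knight, E=knave, F=knight.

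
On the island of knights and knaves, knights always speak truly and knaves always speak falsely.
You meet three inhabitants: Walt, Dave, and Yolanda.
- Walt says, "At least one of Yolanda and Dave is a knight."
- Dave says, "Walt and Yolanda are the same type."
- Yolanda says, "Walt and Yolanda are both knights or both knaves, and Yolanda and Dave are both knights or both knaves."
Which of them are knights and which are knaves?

Walt is a knight, and the claim "at least one of Yolanda and Dave is a knight" is indeed true.
As a knight, Dave's statement "Walt and Yolanda are the same type" should be true; it is.
Since Yolanda is a knight, "Walt and Yolanda are both knights or both knaves, and Yolanda and Dave are both knights or both knaves" needs to be true, which holds.

Knights: Walt, Dave, and Yolanda. Knaves: none.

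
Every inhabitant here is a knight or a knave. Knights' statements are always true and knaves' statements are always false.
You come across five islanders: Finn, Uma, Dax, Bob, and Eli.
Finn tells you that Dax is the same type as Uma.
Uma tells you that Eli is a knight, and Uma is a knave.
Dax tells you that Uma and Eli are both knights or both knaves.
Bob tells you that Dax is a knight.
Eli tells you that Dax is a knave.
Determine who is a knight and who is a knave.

Knights: Dax and Bob. Knaves: Finn, Uma, and Eli.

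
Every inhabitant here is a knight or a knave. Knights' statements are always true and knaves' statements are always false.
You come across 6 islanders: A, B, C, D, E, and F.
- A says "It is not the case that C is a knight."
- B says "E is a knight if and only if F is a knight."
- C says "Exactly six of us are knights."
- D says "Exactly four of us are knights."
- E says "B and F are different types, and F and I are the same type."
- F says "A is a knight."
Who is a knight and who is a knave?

As a knight, A's statement "it is not the case that C is a knight" should be True; it is.
B is a knave; "E is a knight if and only if F is a knight" is false, as required.
Since C is a knave, "exactly six of us are knights" needs to be false, which holds.
Since D is a knave, "exactly four of us are knights" needs to be false, which holds.
E (knave): "B and F are different types, and F and I are the same type" — false. ✓
Since F is a knight, "A is a knight" needs to be True, which holds.

A is a knight, B is a knave, C is a knave, D is a knave, E is a knave, and F is a knight.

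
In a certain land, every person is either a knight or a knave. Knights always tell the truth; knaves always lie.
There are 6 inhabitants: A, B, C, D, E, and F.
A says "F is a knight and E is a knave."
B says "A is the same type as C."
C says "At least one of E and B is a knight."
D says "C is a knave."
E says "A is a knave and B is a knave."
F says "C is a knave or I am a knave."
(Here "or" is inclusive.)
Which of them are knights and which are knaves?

Knights: A, D, and F. Knaves: B, C, and E.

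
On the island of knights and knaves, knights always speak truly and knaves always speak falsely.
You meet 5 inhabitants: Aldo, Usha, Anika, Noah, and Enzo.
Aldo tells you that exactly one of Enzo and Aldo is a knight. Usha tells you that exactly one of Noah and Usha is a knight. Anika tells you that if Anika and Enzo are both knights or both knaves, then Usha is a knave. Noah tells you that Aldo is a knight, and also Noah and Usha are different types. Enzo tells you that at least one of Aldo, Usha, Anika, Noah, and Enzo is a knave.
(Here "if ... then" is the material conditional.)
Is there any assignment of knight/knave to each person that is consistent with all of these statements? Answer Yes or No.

Checking all 32 assignments, each has at least one speaker whose statement's truth value contradicts their type.

No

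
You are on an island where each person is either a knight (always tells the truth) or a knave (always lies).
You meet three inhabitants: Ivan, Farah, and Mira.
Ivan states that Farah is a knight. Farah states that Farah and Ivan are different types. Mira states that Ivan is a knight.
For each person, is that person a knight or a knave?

Knights: none. Knaves: Ivan, Farah, and Mira.

Ivan is a knave; "Farah is a knight" is False, as required.
Since Farah is a knave, "Farah and Ivan are different types" needs to be False, which holds.
Mira is a knave, so "Ivan is a knight" must be False — and it is.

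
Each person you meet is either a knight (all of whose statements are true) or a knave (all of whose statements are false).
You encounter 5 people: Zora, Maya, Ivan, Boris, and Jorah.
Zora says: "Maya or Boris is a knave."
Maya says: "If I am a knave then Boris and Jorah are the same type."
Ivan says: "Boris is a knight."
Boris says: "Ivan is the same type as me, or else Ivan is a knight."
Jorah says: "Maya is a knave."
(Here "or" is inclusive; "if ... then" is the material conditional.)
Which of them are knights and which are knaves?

Since Zora is a knave, "Maya or Boris is a knave" needs to be False, which holds.
Maya is a knight, and the claim "if I am a knave then Boris and Jorah are the same type" is indeed True.
Since Ivan is a knight, "Boris is a knight" needs to be True, which holds.
Boris is a knight; "Ivan is the same type as me, or else Ivan is a knight" is True, as required.
Jorah is a knave, and the claim "Maya is a knave" is indeed False.

Zora is a knave, Maya is a knight, Ivan is a knight, Boris is a knight, and Jorah is a knave.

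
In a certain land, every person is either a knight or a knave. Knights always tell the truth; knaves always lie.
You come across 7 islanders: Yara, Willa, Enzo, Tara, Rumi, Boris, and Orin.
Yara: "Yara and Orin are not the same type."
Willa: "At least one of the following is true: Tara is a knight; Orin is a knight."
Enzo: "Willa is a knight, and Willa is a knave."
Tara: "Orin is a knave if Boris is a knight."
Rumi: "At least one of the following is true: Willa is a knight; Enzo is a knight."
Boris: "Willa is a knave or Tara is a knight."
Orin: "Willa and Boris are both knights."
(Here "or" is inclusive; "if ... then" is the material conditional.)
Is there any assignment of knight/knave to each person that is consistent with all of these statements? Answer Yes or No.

No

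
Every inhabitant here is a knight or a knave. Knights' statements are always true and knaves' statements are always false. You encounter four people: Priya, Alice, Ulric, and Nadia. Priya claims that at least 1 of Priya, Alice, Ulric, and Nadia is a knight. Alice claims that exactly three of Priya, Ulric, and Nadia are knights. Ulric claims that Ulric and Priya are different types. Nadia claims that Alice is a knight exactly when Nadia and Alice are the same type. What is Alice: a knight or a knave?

Alice is a knave.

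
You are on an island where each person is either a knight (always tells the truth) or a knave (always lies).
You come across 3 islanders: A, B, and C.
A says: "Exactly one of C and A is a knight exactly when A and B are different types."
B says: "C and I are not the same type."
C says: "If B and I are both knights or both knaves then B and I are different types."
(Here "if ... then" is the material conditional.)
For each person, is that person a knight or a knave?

Suppose A is a knave. Then A's statement "exactly one of C and A is a knight exactly when A and B are different types" would have to be false. Checking the 4 ways to assign the others, none is consistent with every speaker.
(For instance, with B=knave, C=knave, A's claim "exactly one of C and A is a knight exactly when A and B are different types" comes out true where it would need to be false.)
So A must be a knight, making "exactly one of C and A is a knight exactly when A and B are different types" true. Taking A=knight, B=knave, C=knave, each remaining statement checks out:
  B (knave): "C and I are not the same type" — false. ✓
  C (knave): "if B and I are both knights or both knaves then B and I are different types" — false. ✓
This is the unique consistent assignment.

Knights: A. Knaves: B and C.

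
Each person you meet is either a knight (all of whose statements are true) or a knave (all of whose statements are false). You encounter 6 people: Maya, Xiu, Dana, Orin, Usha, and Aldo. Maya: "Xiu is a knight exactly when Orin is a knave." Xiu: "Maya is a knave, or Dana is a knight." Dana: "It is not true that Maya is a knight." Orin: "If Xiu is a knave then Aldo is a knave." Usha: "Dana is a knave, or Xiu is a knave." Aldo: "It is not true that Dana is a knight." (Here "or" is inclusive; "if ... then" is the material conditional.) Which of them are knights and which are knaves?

Knights: Xiu, Dana, and Orin. Knaves: Maya, Usha, and Aldo.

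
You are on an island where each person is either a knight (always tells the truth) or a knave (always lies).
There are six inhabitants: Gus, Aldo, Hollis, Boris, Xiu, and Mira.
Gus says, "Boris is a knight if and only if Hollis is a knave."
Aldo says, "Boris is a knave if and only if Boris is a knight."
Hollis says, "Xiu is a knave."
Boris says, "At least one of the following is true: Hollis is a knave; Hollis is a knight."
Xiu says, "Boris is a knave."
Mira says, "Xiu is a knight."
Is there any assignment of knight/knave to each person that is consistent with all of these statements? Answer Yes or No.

One consistent assignment: Gus=knave, Aldo=knave, Hollis=knight, Boris=knight, Xiu=knave, Mira=knave.

Yes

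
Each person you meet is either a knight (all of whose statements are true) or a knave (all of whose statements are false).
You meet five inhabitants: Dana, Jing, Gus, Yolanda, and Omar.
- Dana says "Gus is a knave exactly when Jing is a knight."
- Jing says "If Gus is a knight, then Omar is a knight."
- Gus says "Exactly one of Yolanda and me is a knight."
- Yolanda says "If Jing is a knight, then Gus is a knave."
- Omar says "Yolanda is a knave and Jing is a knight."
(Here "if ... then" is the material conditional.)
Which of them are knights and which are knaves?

Dana is a knave, Jing is a knight, Gus is a knight, Yolanda is a knave, and Omar is a knight.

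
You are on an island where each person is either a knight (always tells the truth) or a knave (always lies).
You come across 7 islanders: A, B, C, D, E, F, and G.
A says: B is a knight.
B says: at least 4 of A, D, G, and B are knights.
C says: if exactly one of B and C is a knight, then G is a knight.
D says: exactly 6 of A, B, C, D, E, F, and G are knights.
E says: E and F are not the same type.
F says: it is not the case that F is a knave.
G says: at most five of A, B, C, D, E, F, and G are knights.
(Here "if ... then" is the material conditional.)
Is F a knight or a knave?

F is a knave.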